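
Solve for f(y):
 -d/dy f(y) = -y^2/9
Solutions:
 f(y) = C1 + y^3/27


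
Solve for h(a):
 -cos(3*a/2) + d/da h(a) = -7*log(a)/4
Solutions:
 h(a) = C1 - 7*a*log(a)/4 + 7*a/4 + 2*sin(3*a/2)/3


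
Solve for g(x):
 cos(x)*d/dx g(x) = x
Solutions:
 g(x) = C1 + Integral(x/cos(x), x)


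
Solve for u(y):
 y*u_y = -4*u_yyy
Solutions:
 u(y) = C1 + Integral(C2*airyai(-2^(1/3)*y/2) + C3*airybi(-2^(1/3)*y/2), y)


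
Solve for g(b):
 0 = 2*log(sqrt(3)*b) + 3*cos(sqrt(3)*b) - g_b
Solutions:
 g(b) = C1 + 2*b*log(b) - 2*b + b*log(3) + sqrt(3)*sin(sqrt(3)*b)


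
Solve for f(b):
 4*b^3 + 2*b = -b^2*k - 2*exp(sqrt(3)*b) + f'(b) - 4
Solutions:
 f(b) = C1 + b^4 + b^3*k/3 + b^2 + 4*b + 2*sqrt(3)*exp(sqrt(3)*b)/3


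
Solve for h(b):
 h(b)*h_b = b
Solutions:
 h(b) = -sqrt(C1 + b^2)
 h(b) = sqrt(C1 + b^2)


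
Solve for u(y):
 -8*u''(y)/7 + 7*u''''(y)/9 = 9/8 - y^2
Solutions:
 u(y) = C1 + C2*y + C3*exp(-6*sqrt(2)*y/7) + C4*exp(6*sqrt(2)*y/7) + 7*y^4/96 + 119*y^2/1152


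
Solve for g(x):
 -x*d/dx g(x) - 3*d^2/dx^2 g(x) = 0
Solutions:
 g(x) = C1 + C2*erf(sqrt(6)*x/6)


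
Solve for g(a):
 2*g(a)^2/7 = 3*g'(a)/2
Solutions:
 g(a) = -21/(C1 + 4*a)


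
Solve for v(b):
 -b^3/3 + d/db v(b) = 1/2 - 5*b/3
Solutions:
 v(b) = C1 + b^4/12 - 5*b^2/6 + b/2


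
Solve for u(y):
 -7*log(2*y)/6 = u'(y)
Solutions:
 u(y) = C1 - 7*y*log(y)/6 - 7*y*log(2)/6 + 7*y/6


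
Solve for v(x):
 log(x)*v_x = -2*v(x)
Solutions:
 v(x) = C1*exp(-2*li(x))


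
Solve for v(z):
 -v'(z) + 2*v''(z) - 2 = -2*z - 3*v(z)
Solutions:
 v(z) = -2*z/3 + (C1*sin(sqrt(23)*z/4) + C2*cos(sqrt(23)*z/4))*exp(z/4) + 4/9


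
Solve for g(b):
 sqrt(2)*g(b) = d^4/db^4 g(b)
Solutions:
 g(b) = C1*exp(-2^(1/8)*b) + C2*exp(2^(1/8)*b) + C3*sin(2^(1/8)*b) + C4*cos(2^(1/8)*b)


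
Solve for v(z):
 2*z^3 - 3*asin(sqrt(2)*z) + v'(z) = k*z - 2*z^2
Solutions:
 v(z) = C1 + k*z^2/2 - z^4/2 - 2*z^3/3 + 3*z*asin(sqrt(2)*z) + 3*sqrt(2)*sqrt(1 - 2*z^2)/2


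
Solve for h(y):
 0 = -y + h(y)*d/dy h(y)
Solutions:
 h(y) = -sqrt(C1 + y^2)
 h(y) = sqrt(C1 + y^2)


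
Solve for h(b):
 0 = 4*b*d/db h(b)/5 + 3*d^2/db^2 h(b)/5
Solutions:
 h(b) = C1 + C2*erf(sqrt(6)*b/3)


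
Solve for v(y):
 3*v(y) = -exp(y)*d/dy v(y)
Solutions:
 v(y) = C1*exp(3*exp(-y))


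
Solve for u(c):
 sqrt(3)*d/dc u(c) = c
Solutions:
 u(c) = C1 + sqrt(3)*c^2/6


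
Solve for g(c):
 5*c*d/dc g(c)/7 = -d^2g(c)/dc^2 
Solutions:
 g(c) = C1 + C2*erf(sqrt(70)*c/14)


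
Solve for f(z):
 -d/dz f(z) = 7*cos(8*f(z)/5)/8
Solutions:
 7*z/8 - 5*log(sin(8*f(z)/5) - 1)/16 + 5*log(sin(8*f(z)/5) + 1)/16 = C1


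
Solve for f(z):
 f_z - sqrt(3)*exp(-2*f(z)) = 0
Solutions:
 f(z) = log(-sqrt(C1 + 2*sqrt(3)*z))
 f(z) = log(C1 + 2*sqrt(3)*z)/2


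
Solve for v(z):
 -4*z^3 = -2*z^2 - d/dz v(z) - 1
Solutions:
 v(z) = C1 + z^4 - 2*z^3/3 - z


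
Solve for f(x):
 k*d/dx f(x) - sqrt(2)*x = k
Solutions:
 f(x) = C1 + x + sqrt(2)*x^2/(2*k)


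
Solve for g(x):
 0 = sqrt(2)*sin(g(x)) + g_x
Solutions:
 g(x) = -acos((-C1 - exp(2*sqrt(2)*x))/(C1 - exp(2*sqrt(2)*x))) + 2*pi
 g(x) = acos((-C1 - exp(2*sqrt(2)*x))/(C1 - exp(2*sqrt(2)*x)))


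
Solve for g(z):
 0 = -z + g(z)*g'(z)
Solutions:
 g(z) = -sqrt(C1 + z^2)
 g(z) = sqrt(C1 + z^2)


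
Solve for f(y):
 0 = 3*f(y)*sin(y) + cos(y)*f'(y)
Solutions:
 f(y) = C1*cos(y)^3


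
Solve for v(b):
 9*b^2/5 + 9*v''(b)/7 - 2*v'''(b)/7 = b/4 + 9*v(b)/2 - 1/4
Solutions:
 v(b) = C1*exp(b*(3*3^(1/3)/(sqrt(7) + 4)^(1/3) + 3^(2/3)*(sqrt(7) + 4)^(1/3) + 6)/4)*sin(3*3^(1/6)*b*(-(sqrt(7) + 4)^(1/3) + 3^(2/3)/(sqrt(7) + 4)^(1/3))/4) + C2*exp(b*(3*3^(1/3)/(sqrt(7) + 4)^(1/3) + 3^(2/3)*(sqrt(7) + 4)^(1/3) + 6)/4)*cos(3*3^(1/6)*b*(-(sqrt(7) + 4)^(1/3) + 3^(2/3)/(sqrt(7) + 4)^(1/3))/4) + C3*exp(b*(-3^(2/3)*(sqrt(7) + 4)^(1/3) - 3*3^(1/3)/(sqrt(7) + 4)^(1/3) + 3)/2) + 2*b^2/5 - b/18 + 179/630


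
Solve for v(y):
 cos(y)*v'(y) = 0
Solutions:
 v(y) = C1


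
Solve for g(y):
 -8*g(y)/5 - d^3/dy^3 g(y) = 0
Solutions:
 g(y) = C3*exp(-2*5^(2/3)*y/5) + (C1*sin(sqrt(3)*5^(2/3)*y/5) + C2*cos(sqrt(3)*5^(2/3)*y/5))*exp(5^(2/3)*y/5)


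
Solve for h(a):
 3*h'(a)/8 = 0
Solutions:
 h(a) = C1


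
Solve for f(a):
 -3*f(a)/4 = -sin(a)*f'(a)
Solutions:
 f(a) = C1*(cos(a) - 1)^(3/8)/(cos(a) + 1)^(3/8)


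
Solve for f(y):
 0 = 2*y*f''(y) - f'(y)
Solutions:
 f(y) = C1 + C2*y^(3/2)


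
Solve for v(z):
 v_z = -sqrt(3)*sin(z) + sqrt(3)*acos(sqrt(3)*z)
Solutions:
 v(z) = C1 + sqrt(3)*(z*acos(sqrt(3)*z) - sqrt(3)*sqrt(1 - 3*z^2)/3) + sqrt(3)*cos(z)


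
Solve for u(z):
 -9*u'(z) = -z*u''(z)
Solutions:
 u(z) = C1 + C2*z^10


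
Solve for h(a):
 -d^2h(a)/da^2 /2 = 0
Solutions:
 h(a) = C1 + C2*a


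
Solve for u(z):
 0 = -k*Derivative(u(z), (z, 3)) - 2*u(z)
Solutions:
 u(z) = C1*exp(2^(1/3)*z*(-1/k)^(1/3)) + C2*exp(2^(1/3)*z*(-1/k)^(1/3)*(-1 + sqrt(3)*I)/2) + C3*exp(-2^(1/3)*z*(-1/k)^(1/3)*(1 + sqrt(3)*I)/2)


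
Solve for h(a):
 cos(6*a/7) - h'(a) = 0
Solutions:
 h(a) = C1 + 7*sin(6*a/7)/6


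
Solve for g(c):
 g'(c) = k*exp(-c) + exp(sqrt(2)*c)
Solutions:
 g(c) = C1 - k*exp(-c) + sqrt(2)*exp(sqrt(2)*c)/2


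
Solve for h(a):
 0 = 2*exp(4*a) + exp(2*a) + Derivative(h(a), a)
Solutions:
 h(a) = C1 - exp(4*a)/2 - exp(2*a)/2


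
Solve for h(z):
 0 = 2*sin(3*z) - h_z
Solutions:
 h(z) = C1 - 2*cos(3*z)/3


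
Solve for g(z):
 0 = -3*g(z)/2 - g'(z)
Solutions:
 g(z) = C1*exp(-3*z/2)


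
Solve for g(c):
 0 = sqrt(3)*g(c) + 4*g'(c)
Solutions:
 g(c) = C1*exp(-sqrt(3)*c/4)


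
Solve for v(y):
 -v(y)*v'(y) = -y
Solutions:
 v(y) = -sqrt(C1 + y^2)
 v(y) = sqrt(C1 + y^2)


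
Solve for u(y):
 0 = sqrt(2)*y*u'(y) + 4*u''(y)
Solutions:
 u(y) = C1 + C2*erf(2^(3/4)*y/4)


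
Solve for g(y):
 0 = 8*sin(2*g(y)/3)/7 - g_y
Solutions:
 -8*y/7 + 3*log(cos(2*g(y)/3) - 1)/4 - 3*log(cos(2*g(y)/3) + 1)/4 = C1


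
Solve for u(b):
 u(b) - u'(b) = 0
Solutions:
 u(b) = C1*exp(b)


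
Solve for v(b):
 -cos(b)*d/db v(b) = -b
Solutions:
 v(b) = C1 + Integral(b/cos(b), b)


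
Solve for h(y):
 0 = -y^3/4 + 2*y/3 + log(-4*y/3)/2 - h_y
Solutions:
 h(y) = C1 - y^4/16 + y^2/3 + y*log(-y)/2 + y*(-log(3)/2 - 1/2 + log(2))


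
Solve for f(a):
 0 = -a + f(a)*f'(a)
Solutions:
 f(a) = -sqrt(C1 + a^2)
 f(a) = sqrt(C1 + a^2)


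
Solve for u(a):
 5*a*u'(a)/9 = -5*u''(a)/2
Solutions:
 u(a) = C1 + C2*erf(a/3)


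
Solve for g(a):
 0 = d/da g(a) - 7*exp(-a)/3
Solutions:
 g(a) = C1 - 7*exp(-a)/3


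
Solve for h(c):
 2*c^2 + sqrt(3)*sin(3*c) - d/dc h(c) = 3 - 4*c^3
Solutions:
 h(c) = C1 + c^4 + 2*c^3/3 - 3*c - sqrt(3)*cos(3*c)/3


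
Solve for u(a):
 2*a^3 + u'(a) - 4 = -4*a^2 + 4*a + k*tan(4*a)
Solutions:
 u(a) = C1 - a^4/2 - 4*a^3/3 + 2*a^2 + 4*a - k*log(cos(4*a))/4


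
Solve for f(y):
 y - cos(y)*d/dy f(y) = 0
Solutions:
 f(y) = C1 + Integral(y/cos(y), y)


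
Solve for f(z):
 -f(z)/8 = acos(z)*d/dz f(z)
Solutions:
 f(z) = C1*exp(-Integral(1/acos(z), z)/8)


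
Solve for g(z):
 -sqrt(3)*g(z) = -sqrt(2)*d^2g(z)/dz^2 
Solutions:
 g(z) = C1*exp(-2^(3/4)*3^(1/4)*z/2) + C2*exp(2^(3/4)*3^(1/4)*z/2)


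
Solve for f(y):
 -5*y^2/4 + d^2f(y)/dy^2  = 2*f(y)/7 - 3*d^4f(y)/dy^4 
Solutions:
 f(y) = C1*exp(-sqrt(42)*y*sqrt(-7 + sqrt(217))/42) + C2*exp(sqrt(42)*y*sqrt(-7 + sqrt(217))/42) + C3*sin(sqrt(42)*y*sqrt(7 + sqrt(217))/42) + C4*cos(sqrt(42)*y*sqrt(7 + sqrt(217))/42) - 35*y^2/8 - 245/8


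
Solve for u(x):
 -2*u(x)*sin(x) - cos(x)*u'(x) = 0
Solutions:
 u(x) = C1*cos(x)^2


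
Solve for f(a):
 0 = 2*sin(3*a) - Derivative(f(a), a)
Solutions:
 f(a) = C1 - 2*cos(3*a)/3


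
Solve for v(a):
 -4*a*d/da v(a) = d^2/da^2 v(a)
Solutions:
 v(a) = C1 + C2*erf(sqrt(2)*a)


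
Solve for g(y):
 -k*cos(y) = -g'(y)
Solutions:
 g(y) = C1 + k*sin(y)


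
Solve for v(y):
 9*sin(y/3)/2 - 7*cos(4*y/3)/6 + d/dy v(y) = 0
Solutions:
 v(y) = C1 + 7*sin(4*y/3)/8 + 27*cos(y/3)/2


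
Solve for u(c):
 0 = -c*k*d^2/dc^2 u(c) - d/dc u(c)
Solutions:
 u(c) = C1 + c^(((re(k) - 1)*re(k) + im(k)^2)/(re(k)^2 + im(k)^2))*(C2*sin(log(c)*Abs(im(k))/(re(k)^2 + im(k)^2)) + C3*cos(log(c)*im(k)/(re(k)^2 + im(k)^2)))


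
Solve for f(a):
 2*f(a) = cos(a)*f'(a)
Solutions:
 f(a) = C1*(sin(a) + 1)/(sin(a) - 1)


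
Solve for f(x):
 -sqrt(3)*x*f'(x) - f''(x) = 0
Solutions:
 f(x) = C1 + C2*erf(sqrt(2)*3^(1/4)*x/2)


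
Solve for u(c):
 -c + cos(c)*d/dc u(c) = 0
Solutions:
 u(c) = C1 + Integral(c/cos(c), c)


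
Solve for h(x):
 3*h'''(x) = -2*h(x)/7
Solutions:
 h(x) = C3*exp(-2^(1/3)*21^(2/3)*x/21) + (C1*sin(2^(1/3)*3^(1/6)*7^(2/3)*x/14) + C2*cos(2^(1/3)*3^(1/6)*7^(2/3)*x/14))*exp(2^(1/3)*21^(2/3)*x/42)


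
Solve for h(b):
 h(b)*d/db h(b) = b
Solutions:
 h(b) = -sqrt(C1 + b^2)
 h(b) = sqrt(C1 + b^2)


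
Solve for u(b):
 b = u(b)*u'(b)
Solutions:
 u(b) = -sqrt(C1 + b^2)
 u(b) = sqrt(C1 + b^2)


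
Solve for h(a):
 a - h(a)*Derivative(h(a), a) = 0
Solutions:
 h(a) = -sqrt(C1 + a^2)
 h(a) = sqrt(C1 + a^2)


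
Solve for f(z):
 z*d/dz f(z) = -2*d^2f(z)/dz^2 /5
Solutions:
 f(z) = C1 + C2*erf(sqrt(5)*z/2)


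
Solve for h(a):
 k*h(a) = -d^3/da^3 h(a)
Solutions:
 h(a) = C1*exp(a*(-k)^(1/3)) + C2*exp(a*(-k)^(1/3)*(-1 + sqrt(3)*I)/2) + C3*exp(-a*(-k)^(1/3)*(1 + sqrt(3)*I)/2)


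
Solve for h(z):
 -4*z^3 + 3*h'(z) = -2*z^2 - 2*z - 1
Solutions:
 h(z) = C1 + z^4/3 - 2*z^3/9 - z^2/3 - z/3


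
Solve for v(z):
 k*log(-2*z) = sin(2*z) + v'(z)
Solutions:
 v(z) = C1 + k*z*(log(-z) - 1) + k*z*log(2) + cos(2*z)/2


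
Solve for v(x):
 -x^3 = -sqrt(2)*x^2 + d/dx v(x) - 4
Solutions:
 v(x) = C1 - x^4/4 + sqrt(2)*x^3/3 + 4*x


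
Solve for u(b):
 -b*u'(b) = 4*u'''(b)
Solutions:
 u(b) = C1 + Integral(C2*airyai(-2^(1/3)*b/2) + C3*airybi(-2^(1/3)*b/2), b)


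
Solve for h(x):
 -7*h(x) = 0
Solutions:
 h(x) = 0


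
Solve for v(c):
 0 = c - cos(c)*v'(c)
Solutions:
 v(c) = C1 + Integral(c/cos(c), c)


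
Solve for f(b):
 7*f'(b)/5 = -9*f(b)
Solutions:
 f(b) = C1*exp(-45*b/7)


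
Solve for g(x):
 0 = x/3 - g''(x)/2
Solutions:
 g(x) = C1 + C2*x + x^3/9


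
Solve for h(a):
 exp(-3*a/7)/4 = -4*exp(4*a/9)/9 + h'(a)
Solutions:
 h(a) = C1 + exp(4*a/9) - 7*exp(-3*a/7)/12


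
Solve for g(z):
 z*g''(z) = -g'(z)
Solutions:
 g(z) = C1 + C2*log(z)


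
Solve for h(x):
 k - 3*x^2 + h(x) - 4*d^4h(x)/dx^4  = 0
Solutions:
 h(x) = C1*exp(-sqrt(2)*x/2) + C2*exp(sqrt(2)*x/2) + C3*sin(sqrt(2)*x/2) + C4*cos(sqrt(2)*x/2) - k + 3*x^2


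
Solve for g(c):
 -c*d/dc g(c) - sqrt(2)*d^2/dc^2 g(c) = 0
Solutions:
 g(c) = C1 + C2*erf(2^(1/4)*c/2)


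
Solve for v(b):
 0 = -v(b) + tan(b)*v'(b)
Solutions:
 v(b) = C1*sin(b)


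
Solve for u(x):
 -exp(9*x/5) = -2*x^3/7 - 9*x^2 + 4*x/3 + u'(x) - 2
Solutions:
 u(x) = C1 + x^4/14 + 3*x^3 - 2*x^2/3 + 2*x - 5*exp(9*x/5)/9


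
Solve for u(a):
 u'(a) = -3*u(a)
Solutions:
 u(a) = C1*exp(-3*a)


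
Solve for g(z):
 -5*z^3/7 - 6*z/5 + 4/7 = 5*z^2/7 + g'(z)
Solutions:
 g(z) = C1 - 5*z^4/28 - 5*z^3/21 - 3*z^2/5 + 4*z/7


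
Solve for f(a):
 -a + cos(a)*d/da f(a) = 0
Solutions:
 f(a) = C1 + Integral(a/cos(a), a)


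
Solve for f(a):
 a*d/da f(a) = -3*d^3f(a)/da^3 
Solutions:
 f(a) = C1 + Integral(C2*airyai(-3^(2/3)*a/3) + C3*airybi(-3^(2/3)*a/3), a)


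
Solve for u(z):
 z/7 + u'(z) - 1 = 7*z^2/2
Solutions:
 u(z) = C1 + 7*z^3/6 - z^2/14 + z


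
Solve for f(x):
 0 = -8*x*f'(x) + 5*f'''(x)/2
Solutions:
 f(x) = C1 + Integral(C2*airyai(2*2^(1/3)*5^(2/3)*x/5) + C3*airybi(2*2^(1/3)*5^(2/3)*x/5), x)


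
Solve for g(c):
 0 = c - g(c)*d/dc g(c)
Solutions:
 g(c) = -sqrt(C1 + c^2)
 g(c) = sqrt(C1 + c^2)


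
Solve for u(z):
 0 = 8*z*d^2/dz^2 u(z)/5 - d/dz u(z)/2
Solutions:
 u(z) = C1 + C2*z^(21/16)


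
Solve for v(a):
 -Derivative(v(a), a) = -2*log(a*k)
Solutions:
 v(a) = C1 + 2*a*log(a*k) - 2*a


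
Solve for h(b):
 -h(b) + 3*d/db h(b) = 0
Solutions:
 h(b) = C1*exp(b/3)


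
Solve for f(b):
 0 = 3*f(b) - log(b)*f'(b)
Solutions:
 f(b) = C1*exp(3*li(b))


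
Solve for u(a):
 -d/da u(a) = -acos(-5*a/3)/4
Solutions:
 u(a) = C1 + a*acos(-5*a/3)/4 + sqrt(9 - 25*a^2)/20


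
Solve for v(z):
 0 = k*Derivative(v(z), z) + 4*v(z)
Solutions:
 v(z) = C1*exp(-4*z/k)


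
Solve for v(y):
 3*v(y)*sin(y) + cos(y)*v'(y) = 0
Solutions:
 v(y) = C1*cos(y)^3


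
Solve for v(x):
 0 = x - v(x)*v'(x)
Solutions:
 v(x) = -sqrt(C1 + x^2)
 v(x) = sqrt(C1 + x^2)


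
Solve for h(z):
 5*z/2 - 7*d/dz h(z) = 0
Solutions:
 h(z) = C1 + 5*z^2/28


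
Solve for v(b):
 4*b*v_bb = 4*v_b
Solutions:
 v(b) = C1 + C2*b^2


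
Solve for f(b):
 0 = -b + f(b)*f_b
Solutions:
 f(b) = -sqrt(C1 + b^2)
 f(b) = sqrt(C1 + b^2)


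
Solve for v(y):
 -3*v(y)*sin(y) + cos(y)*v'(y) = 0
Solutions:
 v(y) = C1/cos(y)^3


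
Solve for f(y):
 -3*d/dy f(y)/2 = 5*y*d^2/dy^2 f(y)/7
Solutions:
 f(y) = C1 + C2/y^(11/10)


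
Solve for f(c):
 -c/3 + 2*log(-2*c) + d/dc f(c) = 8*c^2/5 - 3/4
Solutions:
 f(c) = C1 + 8*c^3/15 + c^2/6 - 2*c*log(-c) + c*(5/4 - 2*log(2))


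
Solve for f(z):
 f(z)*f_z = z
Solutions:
 f(z) = -sqrt(C1 + z^2)
 f(z) = sqrt(C1 + z^2)


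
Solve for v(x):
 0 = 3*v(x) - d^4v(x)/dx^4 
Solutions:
 v(x) = C1*exp(-3^(1/4)*x) + C2*exp(3^(1/4)*x) + C3*sin(3^(1/4)*x) + C4*cos(3^(1/4)*x)


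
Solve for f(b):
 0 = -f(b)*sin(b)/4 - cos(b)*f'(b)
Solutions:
 f(b) = C1*cos(b)^(1/4)


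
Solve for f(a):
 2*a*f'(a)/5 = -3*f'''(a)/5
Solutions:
 f(a) = C1 + Integral(C2*airyai(-2^(1/3)*3^(2/3)*a/3) + C3*airybi(-2^(1/3)*3^(2/3)*a/3), a)


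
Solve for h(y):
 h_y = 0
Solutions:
 h(y) = C1


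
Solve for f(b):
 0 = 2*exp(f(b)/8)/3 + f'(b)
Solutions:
 f(b) = 8*log(1/(C1 + 2*b)) + 8*log(24)


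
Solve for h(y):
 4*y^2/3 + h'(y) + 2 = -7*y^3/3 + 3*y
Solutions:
 h(y) = C1 - 7*y^4/12 - 4*y^3/9 + 3*y^2/2 - 2*y


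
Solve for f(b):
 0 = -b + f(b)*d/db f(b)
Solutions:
 f(b) = -sqrt(C1 + b^2)
 f(b) = sqrt(C1 + b^2)


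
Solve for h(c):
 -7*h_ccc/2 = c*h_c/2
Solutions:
 h(c) = C1 + Integral(C2*airyai(-7^(2/3)*c/7) + C3*airybi(-7^(2/3)*c/7), c)


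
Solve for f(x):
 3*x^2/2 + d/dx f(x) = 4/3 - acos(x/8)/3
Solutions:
 f(x) = C1 - x^3/2 - x*acos(x/8)/3 + 4*x/3 + sqrt(64 - x^2)/3


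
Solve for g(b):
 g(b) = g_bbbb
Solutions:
 g(b) = C1*exp(-b) + C2*exp(b) + C3*sin(b) + C4*cos(b)


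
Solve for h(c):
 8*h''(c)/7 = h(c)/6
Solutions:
 h(c) = C1*exp(-sqrt(21)*c/12) + C2*exp(sqrt(21)*c/12)


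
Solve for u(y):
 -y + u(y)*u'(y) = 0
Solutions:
 u(y) = -sqrt(C1 + y^2)
 u(y) = sqrt(C1 + y^2)


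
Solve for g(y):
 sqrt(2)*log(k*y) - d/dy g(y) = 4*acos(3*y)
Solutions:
 g(y) = C1 + sqrt(2)*y*(log(k*y) - 1) - 4*y*acos(3*y) + 4*sqrt(1 - 9*y^2)/3


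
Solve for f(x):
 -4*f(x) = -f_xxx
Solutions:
 f(x) = C3*exp(2^(2/3)*x) + (C1*sin(2^(2/3)*sqrt(3)*x/2) + C2*cos(2^(2/3)*sqrt(3)*x/2))*exp(-2^(2/3)*x/2)


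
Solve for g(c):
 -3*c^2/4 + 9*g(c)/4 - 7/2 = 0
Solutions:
 g(c) = c^2/3 + 14/9


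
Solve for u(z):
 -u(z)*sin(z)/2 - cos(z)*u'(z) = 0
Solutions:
 u(z) = C1*sqrt(cos(z))


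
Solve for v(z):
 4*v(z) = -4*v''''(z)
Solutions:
 v(z) = (C1*sin(sqrt(2)*z/2) + C2*cos(sqrt(2)*z/2))*exp(-sqrt(2)*z/2) + (C3*sin(sqrt(2)*z/2) + C4*cos(sqrt(2)*z/2))*exp(sqrt(2)*z/2)


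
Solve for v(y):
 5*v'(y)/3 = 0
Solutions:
 v(y) = C1


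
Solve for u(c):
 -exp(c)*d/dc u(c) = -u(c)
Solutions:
 u(c) = C1*exp(-exp(-c))


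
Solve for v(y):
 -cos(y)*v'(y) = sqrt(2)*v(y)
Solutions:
 v(y) = C1*(sin(y) - 1)^(sqrt(2)/2)/(sin(y) + 1)^(sqrt(2)/2)


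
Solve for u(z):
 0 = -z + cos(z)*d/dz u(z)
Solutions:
 u(z) = C1 + Integral(z/cos(z), z)


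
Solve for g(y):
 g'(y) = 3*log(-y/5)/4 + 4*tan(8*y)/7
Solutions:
 g(y) = C1 + 3*y*log(-y)/4 - 3*y*log(5)/4 - 3*y/4 - log(cos(8*y))/14


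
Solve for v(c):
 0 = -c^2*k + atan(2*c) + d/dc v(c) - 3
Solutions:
 v(c) = C1 + c^3*k/3 - c*atan(2*c) + 3*c + log(4*c^2 + 1)/4


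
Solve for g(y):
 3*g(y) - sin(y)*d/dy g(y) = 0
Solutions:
 g(y) = C1*(cos(y) - 1)^(3/2)/(cos(y) + 1)^(3/2)


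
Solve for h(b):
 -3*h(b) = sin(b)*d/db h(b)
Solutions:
 h(b) = C1*(cos(b) + 1)^(3/2)/(cos(b) - 1)^(3/2)


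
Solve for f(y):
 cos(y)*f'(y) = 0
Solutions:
 f(y) = C1


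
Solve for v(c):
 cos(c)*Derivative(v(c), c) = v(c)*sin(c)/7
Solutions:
 v(c) = C1/cos(c)^(1/7)


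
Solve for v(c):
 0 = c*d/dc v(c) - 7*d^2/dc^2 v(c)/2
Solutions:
 v(c) = C1 + C2*erfi(sqrt(7)*c/7)


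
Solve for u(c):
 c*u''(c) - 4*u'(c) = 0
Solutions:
 u(c) = C1 + C2*c^5


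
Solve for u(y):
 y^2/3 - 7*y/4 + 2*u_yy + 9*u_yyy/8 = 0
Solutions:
 u(y) = C1 + C2*y + C3*exp(-16*y/9) - y^4/72 + 17*y^3/96 - 153*y^2/512


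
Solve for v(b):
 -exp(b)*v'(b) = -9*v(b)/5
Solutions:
 v(b) = C1*exp(-9*exp(-b)/5)


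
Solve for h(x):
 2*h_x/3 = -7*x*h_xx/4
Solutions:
 h(x) = C1 + C2*x^(13/21)


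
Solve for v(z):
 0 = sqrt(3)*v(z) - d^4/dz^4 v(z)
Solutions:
 v(z) = C1*exp(-3^(1/8)*z) + C2*exp(3^(1/8)*z) + C3*sin(3^(1/8)*z) + C4*cos(3^(1/8)*z)


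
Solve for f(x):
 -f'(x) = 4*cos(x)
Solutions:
 f(x) = C1 - 4*sin(x)


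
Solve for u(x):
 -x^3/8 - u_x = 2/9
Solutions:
 u(x) = C1 - x^4/32 - 2*x/9


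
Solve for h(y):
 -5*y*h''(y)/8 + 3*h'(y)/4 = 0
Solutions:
 h(y) = C1 + C2*y^(11/5)


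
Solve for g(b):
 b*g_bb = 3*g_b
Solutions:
 g(b) = C1 + C2*b^4


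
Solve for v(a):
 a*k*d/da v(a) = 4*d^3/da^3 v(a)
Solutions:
 v(a) = C1 + Integral(C2*airyai(2^(1/3)*a*k^(1/3)/2) + C3*airybi(2^(1/3)*a*k^(1/3)/2), a)


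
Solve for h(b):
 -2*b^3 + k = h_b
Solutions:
 h(b) = C1 - b^4/2 + b*k


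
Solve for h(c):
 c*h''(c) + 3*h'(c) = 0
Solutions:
 h(c) = C1 + C2/c^2


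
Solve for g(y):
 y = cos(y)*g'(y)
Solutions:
 g(y) = C1 + Integral(y/cos(y), y)


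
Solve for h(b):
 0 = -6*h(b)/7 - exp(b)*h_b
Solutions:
 h(b) = C1*exp(6*exp(-b)/7)


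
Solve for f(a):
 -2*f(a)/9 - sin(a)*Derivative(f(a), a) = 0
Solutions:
 f(a) = C1*(cos(a) + 1)^(1/9)/(cos(a) - 1)^(1/9)


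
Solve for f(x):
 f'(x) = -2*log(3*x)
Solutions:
 f(x) = C1 - 2*x*log(x) - x*log(9) + 2*x


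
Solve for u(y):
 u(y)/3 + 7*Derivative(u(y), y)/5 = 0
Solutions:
 u(y) = C1*exp(-5*y/21)


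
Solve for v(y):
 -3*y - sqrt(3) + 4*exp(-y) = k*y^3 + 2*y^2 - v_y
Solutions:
 v(y) = C1 + k*y^4/4 + 2*y^3/3 + 3*y^2/2 + sqrt(3)*y + 4*exp(-y)


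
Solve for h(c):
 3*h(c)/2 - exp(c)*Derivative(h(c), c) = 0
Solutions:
 h(c) = C1*exp(-3*exp(-c)/2)


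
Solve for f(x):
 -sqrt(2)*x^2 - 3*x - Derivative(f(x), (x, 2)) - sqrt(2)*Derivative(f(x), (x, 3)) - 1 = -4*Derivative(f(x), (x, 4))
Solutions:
 f(x) = C1 + C2*x + C3*exp(-sqrt(2)*x/4) + C4*exp(sqrt(2)*x/2) - sqrt(2)*x^4/12 + x^3/6 + x^2*(-9*sqrt(2) - 1)/2


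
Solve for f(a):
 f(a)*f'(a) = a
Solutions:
 f(a) = -sqrt(C1 + a^2)
 f(a) = sqrt(C1 + a^2)


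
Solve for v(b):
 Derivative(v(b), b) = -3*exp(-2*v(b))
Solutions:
 v(b) = log(-sqrt(C1 - 6*b))
 v(b) = log(C1 - 6*b)/2


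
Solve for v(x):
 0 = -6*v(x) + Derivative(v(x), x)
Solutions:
 v(x) = C1*exp(6*x)


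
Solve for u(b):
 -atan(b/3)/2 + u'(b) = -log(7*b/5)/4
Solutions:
 u(b) = C1 - b*log(b)/4 + b*atan(b/3)/2 - b*log(7)/4 + b/4 + b*log(5)/4 - 3*log(b^2 + 9)/4


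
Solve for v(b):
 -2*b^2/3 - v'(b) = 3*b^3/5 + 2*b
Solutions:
 v(b) = C1 - 3*b^4/20 - 2*b^3/9 - b^2


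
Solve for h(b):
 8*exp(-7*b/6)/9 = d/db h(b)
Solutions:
 h(b) = C1 - 16*exp(-7*b/6)/21


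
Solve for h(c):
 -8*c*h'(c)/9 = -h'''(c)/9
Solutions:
 h(c) = C1 + Integral(C2*airyai(2*c) + C3*airybi(2*c), c)


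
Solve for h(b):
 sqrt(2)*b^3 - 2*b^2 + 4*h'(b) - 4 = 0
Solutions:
 h(b) = C1 - sqrt(2)*b^4/16 + b^3/6 + b


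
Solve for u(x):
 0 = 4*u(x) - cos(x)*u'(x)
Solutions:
 u(x) = C1*(sin(x)^2 + 2*sin(x) + 1)/(sin(x)^2 - 2*sin(x) + 1)


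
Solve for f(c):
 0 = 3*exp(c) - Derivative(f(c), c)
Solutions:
 f(c) = C1 + 3*exp(c)


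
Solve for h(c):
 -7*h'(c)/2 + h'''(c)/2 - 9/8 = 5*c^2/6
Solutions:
 h(c) = C1 + C2*exp(-sqrt(7)*c) + C3*exp(sqrt(7)*c) - 5*c^3/63 - 229*c/588


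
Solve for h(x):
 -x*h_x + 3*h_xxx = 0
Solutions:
 h(x) = C1 + Integral(C2*airyai(3^(2/3)*x/3) + C3*airybi(3^(2/3)*x/3), x)


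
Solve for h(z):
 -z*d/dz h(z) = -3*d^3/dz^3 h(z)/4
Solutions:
 h(z) = C1 + Integral(C2*airyai(6^(2/3)*z/3) + C3*airybi(6^(2/3)*z/3), z)


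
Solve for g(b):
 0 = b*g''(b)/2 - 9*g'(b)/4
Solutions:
 g(b) = C1 + C2*b^(11/2)


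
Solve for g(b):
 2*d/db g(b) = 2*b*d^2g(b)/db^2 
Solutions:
 g(b) = C1 + C2*b^2


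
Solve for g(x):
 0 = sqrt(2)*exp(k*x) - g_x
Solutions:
 g(x) = C1 + sqrt(2)*exp(k*x)/k


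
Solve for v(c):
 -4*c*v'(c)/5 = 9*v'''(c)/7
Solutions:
 v(c) = C1 + Integral(C2*airyai(-2100^(1/3)*c/15) + C3*airybi(-2100^(1/3)*c/15), c)


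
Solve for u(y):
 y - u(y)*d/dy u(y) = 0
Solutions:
 u(y) = -sqrt(C1 + y^2)
 u(y) = sqrt(C1 + y^2)


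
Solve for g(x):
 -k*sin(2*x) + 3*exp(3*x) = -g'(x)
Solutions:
 g(x) = C1 - k*cos(2*x)/2 - exp(3*x)


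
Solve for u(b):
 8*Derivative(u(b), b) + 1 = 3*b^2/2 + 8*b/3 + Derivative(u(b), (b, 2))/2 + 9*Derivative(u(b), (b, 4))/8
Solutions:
 u(b) = C1 + C2*exp(3^(1/3)*b*(-(108 + sqrt(11667))^(1/3) + 3^(1/3)/(108 + sqrt(11667))^(1/3))/9)*sin(3^(1/6)*b*(3/(108 + sqrt(11667))^(1/3) + 3^(2/3)*(108 + sqrt(11667))^(1/3))/9) + C3*exp(3^(1/3)*b*(-(108 + sqrt(11667))^(1/3) + 3^(1/3)/(108 + sqrt(11667))^(1/3))/9)*cos(3^(1/6)*b*(3/(108 + sqrt(11667))^(1/3) + 3^(2/3)*(108 + sqrt(11667))^(1/3))/9) + C4*exp(-2*3^(1/3)*b*(-(108 + sqrt(11667))^(1/3) + 3^(1/3)/(108 + sqrt(11667))^(1/3))/9) + b^3/16 + 137*b^2/768 - 631*b/6144


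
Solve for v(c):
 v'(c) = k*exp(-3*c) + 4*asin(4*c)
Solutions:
 v(c) = C1 + 4*c*asin(4*c) - k*exp(-3*c)/3 + sqrt(1 - 16*c^2)


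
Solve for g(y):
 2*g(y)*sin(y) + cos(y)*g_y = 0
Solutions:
 g(y) = C1*cos(y)^2


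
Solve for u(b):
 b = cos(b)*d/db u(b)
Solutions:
 u(b) = C1 + Integral(b/cos(b), b)


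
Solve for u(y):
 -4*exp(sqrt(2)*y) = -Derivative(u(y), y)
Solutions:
 u(y) = C1 + 2*sqrt(2)*exp(sqrt(2)*y)


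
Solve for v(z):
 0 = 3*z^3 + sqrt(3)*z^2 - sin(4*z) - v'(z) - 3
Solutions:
 v(z) = C1 + 3*z^4/4 + sqrt(3)*z^3/3 - 3*z + cos(4*z)/4


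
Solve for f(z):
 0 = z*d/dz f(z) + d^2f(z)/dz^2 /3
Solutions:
 f(z) = C1 + C2*erf(sqrt(6)*z/2)


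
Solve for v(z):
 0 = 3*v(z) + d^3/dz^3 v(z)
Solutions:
 v(z) = C3*exp(-3^(1/3)*z) + (C1*sin(3^(5/6)*z/2) + C2*cos(3^(5/6)*z/2))*exp(3^(1/3)*z/2)


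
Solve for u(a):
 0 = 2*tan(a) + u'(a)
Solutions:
 u(a) = C1 + 2*log(cos(a))


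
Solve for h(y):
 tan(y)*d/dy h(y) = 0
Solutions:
 h(y) = C1


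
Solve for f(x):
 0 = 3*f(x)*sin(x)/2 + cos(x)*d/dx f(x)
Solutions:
 f(x) = C1*cos(x)^(3/2)


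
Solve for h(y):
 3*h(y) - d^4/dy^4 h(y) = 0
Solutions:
 h(y) = C1*exp(-3^(1/4)*y) + C2*exp(3^(1/4)*y) + C3*sin(3^(1/4)*y) + C4*cos(3^(1/4)*y)


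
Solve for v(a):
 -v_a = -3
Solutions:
 v(a) = C1 + 3*a


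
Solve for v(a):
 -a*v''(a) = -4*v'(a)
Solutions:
 v(a) = C1 + C2*a^5


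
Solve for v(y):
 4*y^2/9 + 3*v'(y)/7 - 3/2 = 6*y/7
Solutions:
 v(y) = C1 - 28*y^3/81 + y^2 + 7*y/2


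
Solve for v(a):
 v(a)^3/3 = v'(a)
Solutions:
 v(a) = -sqrt(6)*sqrt(-1/(C1 + a))/2
 v(a) = sqrt(6)*sqrt(-1/(C1 + a))/2


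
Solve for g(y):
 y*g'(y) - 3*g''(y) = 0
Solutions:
 g(y) = C1 + C2*erfi(sqrt(6)*y/6)


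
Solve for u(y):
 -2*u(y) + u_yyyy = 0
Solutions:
 u(y) = C1*exp(-2^(1/4)*y) + C2*exp(2^(1/4)*y) + C3*sin(2^(1/4)*y) + C4*cos(2^(1/4)*y)


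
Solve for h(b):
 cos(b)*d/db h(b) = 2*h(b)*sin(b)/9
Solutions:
 h(b) = C1/cos(b)^(2/9)


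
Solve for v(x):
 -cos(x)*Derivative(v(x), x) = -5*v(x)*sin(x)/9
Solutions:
 v(x) = C1/cos(x)^(5/9)


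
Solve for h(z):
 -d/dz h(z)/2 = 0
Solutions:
 h(z) = C1


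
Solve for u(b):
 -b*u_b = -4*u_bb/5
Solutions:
 u(b) = C1 + C2*erfi(sqrt(10)*b/4)


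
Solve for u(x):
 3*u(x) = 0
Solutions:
 u(x) = 0


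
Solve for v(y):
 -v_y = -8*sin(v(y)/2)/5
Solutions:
 -8*y/5 + log(cos(v(y)/2) - 1) - log(cos(v(y)/2) + 1) = C1


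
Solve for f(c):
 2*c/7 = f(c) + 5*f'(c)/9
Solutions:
 f(c) = C1*exp(-9*c/5) + 2*c/7 - 10/63


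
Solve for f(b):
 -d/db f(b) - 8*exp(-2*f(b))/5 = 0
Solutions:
 f(b) = log(-sqrt(C1 - 80*b)) - log(5)
 f(b) = log(C1 - 80*b)/2 - log(5)


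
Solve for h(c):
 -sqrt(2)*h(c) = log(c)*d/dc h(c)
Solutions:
 h(c) = C1*exp(-sqrt(2)*li(c))


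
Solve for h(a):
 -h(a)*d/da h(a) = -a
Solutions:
 h(a) = -sqrt(C1 + a^2)
 h(a) = sqrt(C1 + a^2)


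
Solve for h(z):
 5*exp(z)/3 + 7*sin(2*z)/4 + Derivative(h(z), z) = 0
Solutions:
 h(z) = C1 - 5*exp(z)/3 + 7*cos(2*z)/8


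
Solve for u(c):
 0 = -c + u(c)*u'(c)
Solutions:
 u(c) = -sqrt(C1 + c^2)
 u(c) = sqrt(C1 + c^2)


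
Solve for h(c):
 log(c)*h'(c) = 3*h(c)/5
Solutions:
 h(c) = C1*exp(3*li(c)/5)


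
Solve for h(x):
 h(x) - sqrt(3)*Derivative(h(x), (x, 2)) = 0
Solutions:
 h(x) = C1*exp(-3^(3/4)*x/3) + C2*exp(3^(3/4)*x/3)


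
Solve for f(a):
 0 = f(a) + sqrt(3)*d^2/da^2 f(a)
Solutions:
 f(a) = C1*sin(3^(3/4)*a/3) + C2*cos(3^(3/4)*a/3)


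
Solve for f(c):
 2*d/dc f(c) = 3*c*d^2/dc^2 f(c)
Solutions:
 f(c) = C1 + C2*c^(5/3)


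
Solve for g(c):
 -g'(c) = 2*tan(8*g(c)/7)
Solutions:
 g(c) = -7*asin(C1*exp(-16*c/7))/8 + 7*pi/8
 g(c) = 7*asin(C1*exp(-16*c/7))/8


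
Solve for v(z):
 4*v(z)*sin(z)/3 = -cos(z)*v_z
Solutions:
 v(z) = C1*cos(z)^(4/3)


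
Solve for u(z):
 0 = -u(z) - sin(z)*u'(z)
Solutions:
 u(z) = C1*sqrt(cos(z) + 1)/sqrt(cos(z) - 1)


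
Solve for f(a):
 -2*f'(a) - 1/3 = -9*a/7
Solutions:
 f(a) = C1 + 9*a^2/28 - a/6


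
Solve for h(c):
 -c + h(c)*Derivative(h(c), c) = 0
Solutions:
 h(c) = -sqrt(C1 + c^2)
 h(c) = sqrt(C1 + c^2)


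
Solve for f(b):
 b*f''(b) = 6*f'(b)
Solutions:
 f(b) = C1 + C2*b^7


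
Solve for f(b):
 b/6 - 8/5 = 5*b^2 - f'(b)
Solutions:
 f(b) = C1 + 5*b^3/3 - b^2/12 + 8*b/5


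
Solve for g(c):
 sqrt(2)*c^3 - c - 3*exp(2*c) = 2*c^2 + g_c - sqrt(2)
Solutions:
 g(c) = C1 + sqrt(2)*c^4/4 - 2*c^3/3 - c^2/2 + sqrt(2)*c - 3*exp(2*c)/2


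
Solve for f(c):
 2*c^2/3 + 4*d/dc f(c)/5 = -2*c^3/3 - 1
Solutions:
 f(c) = C1 - 5*c^4/24 - 5*c^3/18 - 5*c/4


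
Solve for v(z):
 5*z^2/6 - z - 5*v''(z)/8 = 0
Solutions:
 v(z) = C1 + C2*z + z^4/9 - 4*z^3/15


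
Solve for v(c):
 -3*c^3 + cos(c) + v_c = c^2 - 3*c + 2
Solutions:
 v(c) = C1 + 3*c^4/4 + c^3/3 - 3*c^2/2 + 2*c - sin(c)


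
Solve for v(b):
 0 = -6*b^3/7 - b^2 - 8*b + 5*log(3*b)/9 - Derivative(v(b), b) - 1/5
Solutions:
 v(b) = C1 - 3*b^4/14 - b^3/3 - 4*b^2 + 5*b*log(b)/9 - 34*b/45 + 5*b*log(3)/9


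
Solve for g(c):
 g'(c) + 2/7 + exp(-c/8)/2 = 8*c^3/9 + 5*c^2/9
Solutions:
 g(c) = C1 + 2*c^4/9 + 5*c^3/27 - 2*c/7 + 4*exp(-c/8)


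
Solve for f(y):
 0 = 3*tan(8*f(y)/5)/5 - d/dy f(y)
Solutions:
 f(y) = -5*asin(C1*exp(24*y/25))/8 + 5*pi/8
 f(y) = 5*asin(C1*exp(24*y/25))/8


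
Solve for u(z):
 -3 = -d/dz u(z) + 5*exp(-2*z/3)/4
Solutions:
 u(z) = C1 + 3*z - 15*exp(-2*z/3)/8


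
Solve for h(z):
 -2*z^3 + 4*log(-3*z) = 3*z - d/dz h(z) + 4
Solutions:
 h(z) = C1 + z^4/2 + 3*z^2/2 - 4*z*log(-z) + 4*z*(2 - log(3))


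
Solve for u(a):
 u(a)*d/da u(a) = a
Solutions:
 u(a) = -sqrt(C1 + a^2)
 u(a) = sqrt(C1 + a^2)


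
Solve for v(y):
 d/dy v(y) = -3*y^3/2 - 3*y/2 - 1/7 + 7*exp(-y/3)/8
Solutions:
 v(y) = C1 - 3*y^4/8 - 3*y^2/4 - y/7 - 21*exp(-y/3)/8


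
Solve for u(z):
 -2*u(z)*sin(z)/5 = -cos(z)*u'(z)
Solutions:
 u(z) = C1/cos(z)^(2/5)


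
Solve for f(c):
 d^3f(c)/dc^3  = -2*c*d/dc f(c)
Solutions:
 f(c) = C1 + Integral(C2*airyai(-2^(1/3)*c) + C3*airybi(-2^(1/3)*c), c)


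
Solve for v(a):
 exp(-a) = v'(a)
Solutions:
 v(a) = C1 - exp(-a)


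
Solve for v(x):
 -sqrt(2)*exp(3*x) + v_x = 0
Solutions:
 v(x) = C1 + sqrt(2)*exp(3*x)/3


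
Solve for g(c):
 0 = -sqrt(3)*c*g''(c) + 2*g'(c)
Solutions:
 g(c) = C1 + C2*c^(1 + 2*sqrt(3)/3)


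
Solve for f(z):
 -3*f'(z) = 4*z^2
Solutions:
 f(z) = C1 - 4*z^3/9


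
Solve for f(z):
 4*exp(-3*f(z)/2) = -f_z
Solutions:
 f(z) = 2*log(C1 - 6*z)/3
 f(z) = 2*log((-1 - sqrt(3)*I)*(C1 - 6*z)^(1/3)/2)
 f(z) = 2*log((-1 + sqrt(3)*I)*(C1 - 6*z)^(1/3)/2)


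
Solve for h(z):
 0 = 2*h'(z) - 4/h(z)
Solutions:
 h(z) = -sqrt(C1 + 4*z)
 h(z) = sqrt(C1 + 4*z)


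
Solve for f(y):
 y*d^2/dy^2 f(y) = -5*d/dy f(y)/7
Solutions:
 f(y) = C1 + C2*y^(2/7)


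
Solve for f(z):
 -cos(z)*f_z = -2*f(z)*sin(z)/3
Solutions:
 f(z) = C1/cos(z)^(2/3)


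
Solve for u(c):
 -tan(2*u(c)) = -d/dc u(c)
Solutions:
 u(c) = -asin(C1*exp(2*c))/2 + pi/2
 u(c) = asin(C1*exp(2*c))/2


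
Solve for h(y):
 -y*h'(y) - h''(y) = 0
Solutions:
 h(y) = C1 + C2*erf(sqrt(2)*y/2)


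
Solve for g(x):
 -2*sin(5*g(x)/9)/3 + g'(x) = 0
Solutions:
 -2*x/3 + 9*log(cos(5*g(x)/9) - 1)/10 - 9*log(cos(5*g(x)/9) + 1)/10 = C1


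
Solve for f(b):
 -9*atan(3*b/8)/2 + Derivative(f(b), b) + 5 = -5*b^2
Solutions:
 f(b) = C1 - 5*b^3/3 + 9*b*atan(3*b/8)/2 - 5*b - 6*log(9*b^2 + 64)


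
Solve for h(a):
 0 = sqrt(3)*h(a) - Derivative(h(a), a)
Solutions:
 h(a) = C1*exp(sqrt(3)*a)


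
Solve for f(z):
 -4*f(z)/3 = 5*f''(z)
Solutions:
 f(z) = C1*sin(2*sqrt(15)*z/15) + C2*cos(2*sqrt(15)*z/15)


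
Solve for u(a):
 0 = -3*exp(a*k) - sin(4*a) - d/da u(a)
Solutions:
 u(a) = C1 + cos(4*a)/4 - 3*exp(a*k)/k


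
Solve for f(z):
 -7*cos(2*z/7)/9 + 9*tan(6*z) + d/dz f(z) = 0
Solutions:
 f(z) = C1 + 3*log(cos(6*z))/2 + 49*sin(2*z/7)/18


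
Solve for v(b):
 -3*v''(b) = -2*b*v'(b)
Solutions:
 v(b) = C1 + C2*erfi(sqrt(3)*b/3)


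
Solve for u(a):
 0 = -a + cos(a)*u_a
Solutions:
 u(a) = C1 + Integral(a/cos(a), a)


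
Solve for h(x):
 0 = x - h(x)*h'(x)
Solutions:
 h(x) = -sqrt(C1 + x^2)
 h(x) = sqrt(C1 + x^2)


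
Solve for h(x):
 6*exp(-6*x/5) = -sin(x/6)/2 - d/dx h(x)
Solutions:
 h(x) = C1 + 3*cos(x/6) + 5*exp(-6*x/5)


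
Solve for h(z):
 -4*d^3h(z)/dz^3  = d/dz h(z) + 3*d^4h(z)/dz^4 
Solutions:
 h(z) = C1 + C2*exp(z*(-16 + 32*2^(1/3)/(9*sqrt(1497) + 371)^(1/3) + 2^(2/3)*(9*sqrt(1497) + 371)^(1/3))/36)*sin(2^(1/3)*sqrt(3)*z*(-2^(1/3)*(9*sqrt(1497) + 371)^(1/3) + 32/(9*sqrt(1497) + 371)^(1/3))/36) + C3*exp(z*(-16 + 32*2^(1/3)/(9*sqrt(1497) + 371)^(1/3) + 2^(2/3)*(9*sqrt(1497) + 371)^(1/3))/36)*cos(2^(1/3)*sqrt(3)*z*(-2^(1/3)*(9*sqrt(1497) + 371)^(1/3) + 32/(9*sqrt(1497) + 371)^(1/3))/36) + C4*exp(-z*(32*2^(1/3)/(9*sqrt(1497) + 371)^(1/3) + 8 + 2^(2/3)*(9*sqrt(1497) + 371)^(1/3))/18)


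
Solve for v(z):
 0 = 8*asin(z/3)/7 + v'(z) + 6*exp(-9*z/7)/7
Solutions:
 v(z) = C1 - 8*z*asin(z/3)/7 - 8*sqrt(9 - z^2)/7 + 2*exp(-9*z/7)/3


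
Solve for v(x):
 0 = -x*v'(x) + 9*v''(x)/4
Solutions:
 v(x) = C1 + C2*erfi(sqrt(2)*x/3)


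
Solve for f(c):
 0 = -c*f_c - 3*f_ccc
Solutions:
 f(c) = C1 + Integral(C2*airyai(-3^(2/3)*c/3) + C3*airybi(-3^(2/3)*c/3), c)


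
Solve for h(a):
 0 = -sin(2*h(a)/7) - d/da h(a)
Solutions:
 a + 7*log(cos(2*h(a)/7) - 1)/4 - 7*log(cos(2*h(a)/7) + 1)/4 = C1


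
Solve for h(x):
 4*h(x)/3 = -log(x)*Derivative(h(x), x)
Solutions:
 h(x) = C1*exp(-4*li(x)/3)


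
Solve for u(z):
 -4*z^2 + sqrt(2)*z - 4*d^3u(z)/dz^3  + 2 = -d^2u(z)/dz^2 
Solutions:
 u(z) = C1 + C2*z + C3*exp(z/4) + z^4/3 + z^3*(32 - sqrt(2))/6 + z^2*(63 - 2*sqrt(2))


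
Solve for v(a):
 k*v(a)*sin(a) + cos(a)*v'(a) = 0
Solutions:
 v(a) = C1*exp(k*log(cos(a)))


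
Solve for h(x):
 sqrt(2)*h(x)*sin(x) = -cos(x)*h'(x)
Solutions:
 h(x) = C1*cos(x)^(sqrt(2))


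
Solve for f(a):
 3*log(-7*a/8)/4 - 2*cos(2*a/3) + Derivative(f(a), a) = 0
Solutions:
 f(a) = C1 - 3*a*log(-a)/4 - a*log(7) + a*log(14)/4 + 3*a/4 + 2*a*log(2) + 3*sin(2*a/3)


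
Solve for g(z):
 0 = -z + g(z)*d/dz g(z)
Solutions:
 g(z) = -sqrt(C1 + z^2)
 g(z) = sqrt(C1 + z^2)


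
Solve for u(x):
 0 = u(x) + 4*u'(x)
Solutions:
 u(x) = C1*exp(-x/4)


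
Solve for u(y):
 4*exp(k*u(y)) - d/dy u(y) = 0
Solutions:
 u(y) = Piecewise((log(-1/(C1*k + 4*k*y))/k, Ne(k, 0)), (nan, True))
 u(y) = Piecewise((C1 + 4*y, Eq(k, 0)), (nan, True))


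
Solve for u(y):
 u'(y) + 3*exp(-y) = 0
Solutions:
 u(y) = C1 + 3*exp(-y)


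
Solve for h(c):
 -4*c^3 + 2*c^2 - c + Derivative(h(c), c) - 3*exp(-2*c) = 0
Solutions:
 h(c) = C1 + c^4 - 2*c^3/3 + c^2/2 - 3*exp(-2*c)/2


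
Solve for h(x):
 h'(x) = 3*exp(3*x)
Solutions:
 h(x) = C1 + exp(3*x)


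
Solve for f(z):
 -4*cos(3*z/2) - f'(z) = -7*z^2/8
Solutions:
 f(z) = C1 + 7*z^3/24 - 8*sin(3*z/2)/3


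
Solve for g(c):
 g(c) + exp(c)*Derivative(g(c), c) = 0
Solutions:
 g(c) = C1*exp(exp(-c))


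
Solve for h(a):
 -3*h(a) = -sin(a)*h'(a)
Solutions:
 h(a) = C1*(cos(a) - 1)^(3/2)/(cos(a) + 1)^(3/2)


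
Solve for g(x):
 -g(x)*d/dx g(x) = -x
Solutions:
 g(x) = -sqrt(C1 + x^2)
 g(x) = sqrt(C1 + x^2)


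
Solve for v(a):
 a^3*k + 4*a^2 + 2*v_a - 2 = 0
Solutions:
 v(a) = C1 - a^4*k/8 - 2*a^3/3 + a


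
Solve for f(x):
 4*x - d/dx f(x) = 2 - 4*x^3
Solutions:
 f(x) = C1 + x^4 + 2*x^2 - 2*x


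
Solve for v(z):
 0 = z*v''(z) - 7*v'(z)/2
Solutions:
 v(z) = C1 + C2*z^(9/2)


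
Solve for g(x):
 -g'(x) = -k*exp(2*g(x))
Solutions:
 g(x) = log(-sqrt(-1/(C1 + k*x))) - log(2)/2
 g(x) = log(-1/(C1 + k*x))/2 - log(2)/2


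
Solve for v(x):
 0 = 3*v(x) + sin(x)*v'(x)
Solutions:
 v(x) = C1*(cos(x) + 1)^(3/2)/(cos(x) - 1)^(3/2)


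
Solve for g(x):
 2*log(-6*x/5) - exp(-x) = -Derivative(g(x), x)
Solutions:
 g(x) = C1 - 2*x*log(-x) + 2*x*(-log(6) + 1 + log(5)) - exp(-x)


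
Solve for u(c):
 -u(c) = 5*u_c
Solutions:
 u(c) = C1*exp(-c/5)


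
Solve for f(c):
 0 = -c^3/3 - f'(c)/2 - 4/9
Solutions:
 f(c) = C1 - c^4/6 - 8*c/9


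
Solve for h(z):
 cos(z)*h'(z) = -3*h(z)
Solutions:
 h(z) = C1*(sin(z) - 1)^(3/2)/(sin(z) + 1)^(3/2)


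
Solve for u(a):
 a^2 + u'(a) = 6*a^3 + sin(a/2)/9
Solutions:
 u(a) = C1 + 3*a^4/2 - a^3/3 - 2*cos(a/2)/9


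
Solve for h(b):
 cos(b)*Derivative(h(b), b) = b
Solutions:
 h(b) = C1 + Integral(b/cos(b), b)


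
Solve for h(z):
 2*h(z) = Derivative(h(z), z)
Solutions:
 h(z) = C1*exp(2*z)


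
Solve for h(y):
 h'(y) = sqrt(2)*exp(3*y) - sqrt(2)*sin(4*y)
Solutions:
 h(y) = C1 + sqrt(2)*exp(3*y)/3 + sqrt(2)*cos(4*y)/4


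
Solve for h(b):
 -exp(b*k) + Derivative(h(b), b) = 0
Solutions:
 h(b) = C1 + exp(b*k)/k


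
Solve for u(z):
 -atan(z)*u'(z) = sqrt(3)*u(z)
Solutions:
 u(z) = C1*exp(-sqrt(3)*Integral(1/atan(z), z))


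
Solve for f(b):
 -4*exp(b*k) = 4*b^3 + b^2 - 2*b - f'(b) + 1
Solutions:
 f(b) = C1 + b^4 + b^3/3 - b^2 + b + 4*exp(b*k)/k


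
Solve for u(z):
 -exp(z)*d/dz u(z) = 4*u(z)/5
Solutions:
 u(z) = C1*exp(4*exp(-z)/5)


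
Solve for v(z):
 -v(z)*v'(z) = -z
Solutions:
 v(z) = -sqrt(C1 + z^2)
 v(z) = sqrt(C1 + z^2)


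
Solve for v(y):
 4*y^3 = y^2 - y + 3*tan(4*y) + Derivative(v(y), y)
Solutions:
 v(y) = C1 + y^4 - y^3/3 + y^2/2 + 3*log(cos(4*y))/4


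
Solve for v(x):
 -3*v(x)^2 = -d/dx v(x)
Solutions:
 v(x) = -1/(C1 + 3*x)


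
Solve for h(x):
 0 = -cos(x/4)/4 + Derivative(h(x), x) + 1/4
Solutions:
 h(x) = C1 - x/4 + sin(x/4)


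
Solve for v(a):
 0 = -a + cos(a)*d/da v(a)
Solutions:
 v(a) = C1 + Integral(a/cos(a), a)


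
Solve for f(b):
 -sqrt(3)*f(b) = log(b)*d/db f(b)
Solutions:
 f(b) = C1*exp(-sqrt(3)*li(b))


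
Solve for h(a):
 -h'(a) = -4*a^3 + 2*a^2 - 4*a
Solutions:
 h(a) = C1 + a^4 - 2*a^3/3 + 2*a^2


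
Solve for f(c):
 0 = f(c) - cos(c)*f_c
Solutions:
 f(c) = C1*sqrt(sin(c) + 1)/sqrt(sin(c) - 1)


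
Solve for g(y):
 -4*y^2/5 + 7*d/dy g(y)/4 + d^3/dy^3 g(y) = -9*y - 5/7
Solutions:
 g(y) = C1 + C2*sin(sqrt(7)*y/2) + C3*cos(sqrt(7)*y/2) + 16*y^3/105 - 18*y^2/7 - 228*y/245


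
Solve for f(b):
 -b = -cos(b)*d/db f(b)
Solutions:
 f(b) = C1 + Integral(b/cos(b), b)


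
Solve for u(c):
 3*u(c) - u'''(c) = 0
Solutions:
 u(c) = C3*exp(3^(1/3)*c) + (C1*sin(3^(5/6)*c/2) + C2*cos(3^(5/6)*c/2))*exp(-3^(1/3)*c/2)


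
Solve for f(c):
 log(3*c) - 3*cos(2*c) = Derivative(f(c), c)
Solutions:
 f(c) = C1 + c*log(c) - c + c*log(3) - 3*sin(2*c)/2


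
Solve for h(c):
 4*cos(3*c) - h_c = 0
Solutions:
 h(c) = C1 + 4*sin(3*c)/3


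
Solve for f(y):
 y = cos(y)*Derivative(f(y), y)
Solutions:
 f(y) = C1 + Integral(y/cos(y), y)


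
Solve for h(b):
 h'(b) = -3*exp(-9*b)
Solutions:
 h(b) = C1 + exp(-9*b)/3


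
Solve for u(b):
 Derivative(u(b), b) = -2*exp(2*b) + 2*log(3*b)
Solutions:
 u(b) = C1 + 2*b*log(b) + 2*b*(-1 + log(3)) - exp(2*b)


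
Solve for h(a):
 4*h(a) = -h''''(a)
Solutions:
 h(a) = (C1*sin(a) + C2*cos(a))*exp(-a) + (C3*sin(a) + C4*cos(a))*exp(a)


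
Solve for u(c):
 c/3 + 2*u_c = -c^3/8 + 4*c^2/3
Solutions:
 u(c) = C1 - c^4/64 + 2*c^3/9 - c^2/12


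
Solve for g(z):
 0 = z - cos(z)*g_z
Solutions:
 g(z) = C1 + Integral(z/cos(z), z)


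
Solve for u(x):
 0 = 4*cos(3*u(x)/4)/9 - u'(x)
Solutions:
 -4*x/9 - 2*log(sin(3*u(x)/4) - 1)/3 + 2*log(sin(3*u(x)/4) + 1)/3 = C1


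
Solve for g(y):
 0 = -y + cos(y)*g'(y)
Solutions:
 g(y) = C1 + Integral(y/cos(y), y)


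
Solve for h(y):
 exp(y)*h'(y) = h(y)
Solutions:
 h(y) = C1*exp(-exp(-y))


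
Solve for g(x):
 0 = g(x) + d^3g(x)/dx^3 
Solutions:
 g(x) = C3*exp(-x) + (C1*sin(sqrt(3)*x/2) + C2*cos(sqrt(3)*x/2))*exp(x/2)


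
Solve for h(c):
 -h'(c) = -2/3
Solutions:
 h(c) = C1 + 2*c/3


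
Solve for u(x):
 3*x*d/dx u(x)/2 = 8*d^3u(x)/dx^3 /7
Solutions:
 u(x) = C1 + Integral(C2*airyai(2^(2/3)*21^(1/3)*x/4) + C3*airybi(2^(2/3)*21^(1/3)*x/4), x)


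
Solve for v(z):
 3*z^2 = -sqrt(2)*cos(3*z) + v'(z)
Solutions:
 v(z) = C1 + z^3 + sqrt(2)*sin(3*z)/3


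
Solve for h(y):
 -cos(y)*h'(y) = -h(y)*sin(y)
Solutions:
 h(y) = C1/cos(y)


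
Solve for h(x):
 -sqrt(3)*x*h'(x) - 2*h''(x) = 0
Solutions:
 h(x) = C1 + C2*erf(3^(1/4)*x/2)


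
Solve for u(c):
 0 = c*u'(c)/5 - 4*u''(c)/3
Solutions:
 u(c) = C1 + C2*erfi(sqrt(30)*c/20)


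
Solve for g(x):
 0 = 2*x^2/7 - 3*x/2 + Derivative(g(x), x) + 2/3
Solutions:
 g(x) = C1 - 2*x^3/21 + 3*x^2/4 - 2*x/3


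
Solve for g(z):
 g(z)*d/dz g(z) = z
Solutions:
 g(z) = -sqrt(C1 + z^2)
 g(z) = sqrt(C1 + z^2)


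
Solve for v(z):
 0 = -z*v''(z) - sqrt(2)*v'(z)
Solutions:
 v(z) = C1 + C2*z^(1 - sqrt(2))


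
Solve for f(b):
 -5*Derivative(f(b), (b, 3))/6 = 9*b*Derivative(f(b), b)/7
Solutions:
 f(b) = C1 + Integral(C2*airyai(-3*2^(1/3)*35^(2/3)*b/35) + C3*airybi(-3*2^(1/3)*35^(2/3)*b/35), b)


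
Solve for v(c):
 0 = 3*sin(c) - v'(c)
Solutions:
 v(c) = C1 - 3*cos(c)


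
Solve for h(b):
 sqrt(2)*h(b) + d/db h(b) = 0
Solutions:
 h(b) = C1*exp(-sqrt(2)*b)


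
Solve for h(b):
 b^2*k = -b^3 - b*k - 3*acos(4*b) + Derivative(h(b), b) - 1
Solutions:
 h(b) = C1 + b^4/4 + b^3*k/3 + b^2*k/2 + 3*b*acos(4*b) + b - 3*sqrt(1 - 16*b^2)/4
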